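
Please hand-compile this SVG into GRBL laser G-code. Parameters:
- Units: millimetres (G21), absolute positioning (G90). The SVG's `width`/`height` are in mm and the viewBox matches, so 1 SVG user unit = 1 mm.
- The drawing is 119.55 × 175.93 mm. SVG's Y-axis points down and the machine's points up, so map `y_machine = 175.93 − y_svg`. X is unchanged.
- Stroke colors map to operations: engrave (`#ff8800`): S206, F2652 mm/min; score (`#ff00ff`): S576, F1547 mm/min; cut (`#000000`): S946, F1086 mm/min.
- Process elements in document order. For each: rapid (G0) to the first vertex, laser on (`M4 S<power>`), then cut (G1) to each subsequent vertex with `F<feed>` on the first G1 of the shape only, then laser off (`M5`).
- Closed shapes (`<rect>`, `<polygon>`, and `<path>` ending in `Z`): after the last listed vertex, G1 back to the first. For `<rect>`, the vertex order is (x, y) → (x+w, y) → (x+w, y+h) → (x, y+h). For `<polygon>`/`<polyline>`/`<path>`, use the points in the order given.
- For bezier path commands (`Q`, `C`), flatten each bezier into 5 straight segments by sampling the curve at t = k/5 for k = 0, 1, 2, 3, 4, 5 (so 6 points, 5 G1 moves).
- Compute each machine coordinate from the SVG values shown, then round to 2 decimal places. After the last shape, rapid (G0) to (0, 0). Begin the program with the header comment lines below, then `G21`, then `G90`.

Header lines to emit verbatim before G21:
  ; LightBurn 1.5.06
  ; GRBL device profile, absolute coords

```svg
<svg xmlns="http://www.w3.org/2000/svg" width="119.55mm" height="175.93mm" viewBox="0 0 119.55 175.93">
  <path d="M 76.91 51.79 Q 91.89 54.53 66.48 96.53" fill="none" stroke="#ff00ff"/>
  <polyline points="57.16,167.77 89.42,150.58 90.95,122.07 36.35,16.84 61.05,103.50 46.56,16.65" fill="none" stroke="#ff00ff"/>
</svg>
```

Since the viewBox matches the mm dimensions, user units are millimetres directly. The only transform is the Y-flip y_m = 175.93 − y_svg.

Shape 1 is a quadratic bezier drawn with `<path>`. Its stroke #ff00ff means score at S576, F1547. After flipping Y the toolpath is (76.91,124.14) → (81.29,121.47) → (82.43,115.67) → (80.35,106.72) → (75.03,94.63) → (66.48,79.40).

Shape 2 is a open polyline drawn with `<polyline>`. Its stroke #ff00ff means score at S576, F1547. After flipping Y the toolpath is (57.16,8.16) → (89.42,25.35) → (90.95,53.86) → (36.35,159.09) → (61.05,72.43) → (46.56,159.28).

; LightBurn 1.5.06
; GRBL device profile, absolute coords
G21
G90
G0 X76.91 Y124.14
M4 S576
G1 X81.29 Y121.47 F1547
G1 X82.43 Y115.67
G1 X80.35 Y106.72
G1 X75.03 Y94.63
G1 X66.48 Y79.40
M5
G0 X57.16 Y8.16
M4 S576
G1 X89.42 Y25.35 F1547
G1 X90.95 Y53.86
G1 X36.35 Y159.09
G1 X61.05 Y72.43
G1 X46.56 Y159.28
M5
G0 X0.00 Y0.00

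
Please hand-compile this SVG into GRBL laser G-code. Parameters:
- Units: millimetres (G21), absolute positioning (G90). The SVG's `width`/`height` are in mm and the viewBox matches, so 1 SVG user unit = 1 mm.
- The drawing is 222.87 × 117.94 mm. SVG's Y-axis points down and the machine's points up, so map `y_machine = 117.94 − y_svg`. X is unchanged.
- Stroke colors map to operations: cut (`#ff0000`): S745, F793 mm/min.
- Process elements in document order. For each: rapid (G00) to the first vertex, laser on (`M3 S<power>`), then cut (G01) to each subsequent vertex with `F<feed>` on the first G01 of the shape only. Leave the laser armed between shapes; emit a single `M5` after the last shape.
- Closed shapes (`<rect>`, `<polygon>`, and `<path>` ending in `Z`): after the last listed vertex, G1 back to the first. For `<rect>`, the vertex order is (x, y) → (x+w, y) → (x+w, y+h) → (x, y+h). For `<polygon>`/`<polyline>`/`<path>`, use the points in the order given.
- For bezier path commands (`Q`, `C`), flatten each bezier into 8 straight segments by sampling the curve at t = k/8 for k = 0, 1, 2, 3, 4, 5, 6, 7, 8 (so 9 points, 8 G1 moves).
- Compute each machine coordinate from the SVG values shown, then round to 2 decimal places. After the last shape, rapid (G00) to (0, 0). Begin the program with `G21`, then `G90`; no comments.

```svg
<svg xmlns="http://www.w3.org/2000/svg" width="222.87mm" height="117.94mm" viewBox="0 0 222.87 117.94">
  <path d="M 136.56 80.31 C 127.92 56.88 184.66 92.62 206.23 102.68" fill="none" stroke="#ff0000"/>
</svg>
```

G21
G90
G00 X136.56 Y37.63
M3 S745
G01 X136.19 Y43.81 F793
G01 X140.77 Y45.43
G01 X149.12 Y43.50
G01 X160.07 Y39.00
G01 X172.43 Y32.94
G01 X185.03 Y26.29
G01 X196.69 Y20.07
G01 X206.23 Y15.26
M5
G00 X0.00 Y0.00

1 u = 1 mm; y_m = 117.94 − y.

[1] `<path>` cubic bezier, #ff0000→cut S745 F793: (136.56,37.63) → (136.19,43.81) → (140.77,45.43) → (149.12,43.50) → (160.07,39.00) → (172.43,32.94) → (185.03,26.29) → (196.69,20.07) → (206.23,15.26)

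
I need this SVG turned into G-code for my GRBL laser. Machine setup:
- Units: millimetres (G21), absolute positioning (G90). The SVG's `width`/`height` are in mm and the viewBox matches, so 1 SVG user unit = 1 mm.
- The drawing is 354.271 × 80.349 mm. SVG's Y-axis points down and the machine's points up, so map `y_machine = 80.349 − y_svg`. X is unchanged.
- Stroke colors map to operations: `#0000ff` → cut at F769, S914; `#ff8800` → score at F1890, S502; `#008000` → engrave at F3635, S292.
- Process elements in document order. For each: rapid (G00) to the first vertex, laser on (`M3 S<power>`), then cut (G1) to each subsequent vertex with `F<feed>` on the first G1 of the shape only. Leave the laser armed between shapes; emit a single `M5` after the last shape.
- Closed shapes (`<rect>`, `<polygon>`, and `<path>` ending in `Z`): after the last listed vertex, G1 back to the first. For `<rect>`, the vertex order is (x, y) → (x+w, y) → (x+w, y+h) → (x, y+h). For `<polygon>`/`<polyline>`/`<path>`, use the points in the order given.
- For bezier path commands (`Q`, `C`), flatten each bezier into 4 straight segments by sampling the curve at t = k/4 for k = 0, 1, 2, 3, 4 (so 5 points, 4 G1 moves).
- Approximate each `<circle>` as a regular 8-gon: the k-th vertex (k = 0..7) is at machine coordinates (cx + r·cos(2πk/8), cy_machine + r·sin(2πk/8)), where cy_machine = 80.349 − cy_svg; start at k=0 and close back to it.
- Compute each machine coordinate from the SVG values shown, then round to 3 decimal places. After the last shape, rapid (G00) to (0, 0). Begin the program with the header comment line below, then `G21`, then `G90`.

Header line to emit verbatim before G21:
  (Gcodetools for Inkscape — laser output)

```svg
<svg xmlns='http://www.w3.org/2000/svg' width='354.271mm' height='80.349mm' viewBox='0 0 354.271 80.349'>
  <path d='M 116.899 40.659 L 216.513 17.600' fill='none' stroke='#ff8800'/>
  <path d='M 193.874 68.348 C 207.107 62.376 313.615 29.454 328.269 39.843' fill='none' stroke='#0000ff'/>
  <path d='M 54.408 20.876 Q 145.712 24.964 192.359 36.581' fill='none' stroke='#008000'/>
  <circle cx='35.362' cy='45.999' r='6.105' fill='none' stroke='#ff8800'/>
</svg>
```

(Gcodetools for Inkscape — laser output)
G21
G90
G00 X116.899 Y39.690
M3 S502
G1 X216.513 Y62.749 F1890
G00 X193.874 Y12.001
M3 S914
G1 X218.395 Y20.435 F769
G1 X260.539 Y32.389
G1 X302.949 Y41.275
G1 X328.269 Y40.506
G00 X54.408 Y59.473
M3 S292
G1 X97.269 Y56.958 F3635
G1 X134.548 Y53.503
G1 X166.244 Y49.106
G1 X192.359 Y43.768
G00 X41.467 Y34.350
M3 S502
G1 X39.679 Y38.667 F1890
G1 X35.362 Y40.455
G1 X31.045 Y38.667
G1 X29.257 Y34.350
G1 X31.045 Y30.033
G1 X35.362 Y28.245
G1 X39.679 Y30.033
G1 X41.467 Y34.350
M5
G00 X0.000 Y0.000

Since the viewBox matches the mm dimensions, user units are millimetres directly. The only transform is the Y-flip y_m = 80.349 − y_svg.

Shape 1 is a line segment drawn with `<path>`. Its stroke #ff8800 means score at S502, F1890. After flipping Y the toolpath is (116.899,39.690) → (216.513,62.749).

Shape 2 is a cubic bezier drawn with `<path>`. Its stroke #0000ff means cut at S914, F769. After flipping Y the toolpath is (193.874,12.001) → (218.395,20.435) → (260.539,32.389) → (302.949,41.275) → (328.269,40.506).

Shape 3 is a quadratic bezier drawn with `<path>`. Its stroke #008000 means engrave at S292, F3635. After flipping Y the toolpath is (54.408,59.473) → (97.269,56.958) → (134.548,53.503) → (166.244,49.106) → (192.359,43.768).

Shape 4 is a circle drawn with `<circle>`. Its stroke #ff8800 means score at S502, F1890. After flipping Y the toolpath is (41.467,34.350) → (39.679,38.667) → (35.362,40.455) → (31.045,38.667) → (29.257,34.350) → (31.045,30.033) → (35.362,28.245) → (39.679,30.033) → (41.467,34.350), returning to the start.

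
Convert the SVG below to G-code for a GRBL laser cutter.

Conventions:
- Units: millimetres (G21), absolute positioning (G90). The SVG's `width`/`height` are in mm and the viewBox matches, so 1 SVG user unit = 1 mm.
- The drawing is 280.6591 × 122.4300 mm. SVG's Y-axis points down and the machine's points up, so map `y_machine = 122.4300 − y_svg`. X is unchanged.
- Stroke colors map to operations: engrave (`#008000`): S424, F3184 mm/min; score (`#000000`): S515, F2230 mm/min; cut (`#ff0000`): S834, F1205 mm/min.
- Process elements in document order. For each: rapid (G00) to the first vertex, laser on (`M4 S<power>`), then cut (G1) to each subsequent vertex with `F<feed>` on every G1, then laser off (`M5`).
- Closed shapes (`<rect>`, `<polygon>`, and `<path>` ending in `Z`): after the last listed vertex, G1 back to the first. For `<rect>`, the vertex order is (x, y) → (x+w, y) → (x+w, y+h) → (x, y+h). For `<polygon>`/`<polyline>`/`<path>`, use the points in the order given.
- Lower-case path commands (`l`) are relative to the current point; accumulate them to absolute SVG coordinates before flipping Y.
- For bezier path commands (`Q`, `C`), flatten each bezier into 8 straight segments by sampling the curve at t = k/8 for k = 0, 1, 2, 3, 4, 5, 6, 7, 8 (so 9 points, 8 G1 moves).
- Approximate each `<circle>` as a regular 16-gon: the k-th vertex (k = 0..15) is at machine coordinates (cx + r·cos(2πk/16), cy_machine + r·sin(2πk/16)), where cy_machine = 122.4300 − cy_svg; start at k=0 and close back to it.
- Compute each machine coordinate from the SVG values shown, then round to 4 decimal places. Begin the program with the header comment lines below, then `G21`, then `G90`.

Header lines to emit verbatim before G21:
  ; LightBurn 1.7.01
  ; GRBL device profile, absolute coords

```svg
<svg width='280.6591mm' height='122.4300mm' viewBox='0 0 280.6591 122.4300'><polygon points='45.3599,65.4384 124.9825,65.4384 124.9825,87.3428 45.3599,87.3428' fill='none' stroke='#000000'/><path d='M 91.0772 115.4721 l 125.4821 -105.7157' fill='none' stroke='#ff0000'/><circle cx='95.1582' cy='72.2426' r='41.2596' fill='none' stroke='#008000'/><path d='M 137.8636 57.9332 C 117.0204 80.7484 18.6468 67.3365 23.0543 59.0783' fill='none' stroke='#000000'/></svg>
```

; LightBurn 1.7.01
; GRBL device profile, absolute coords
G21
G90
G00 X45.3599 Y56.9916
M4 S515
G1 X124.9825 Y56.9916 F2230
G1 X124.9825 Y35.0872 F2230
G1 X45.3599 Y35.0872 F2230
G1 X45.3599 Y56.9916 F2230
M5
G00 X91.0772 Y6.9579
M4 S834
G1 X216.5593 Y112.6736 F1205
M5
G00 X136.4178 Y50.1874
M4 S424
G1 X133.2771 Y65.9768 F3184
G1 X124.3331 Y79.3623 F3184
G1 X110.9476 Y88.3063 F3184
G1 X95.1582 Y91.4470 F3184
G1 X79.3688 Y88.3063 F3184
G1 X65.9833 Y79.3623 F3184
G1 X57.0393 Y65.9768 F3184
G1 X53.8986 Y50.1874 F3184
G1 X57.0393 Y34.3980 F3184
G1 X65.9833 Y21.0125 F3184
G1 X79.3688 Y12.0685 F3184
G1 X95.1582 Y8.9278 F3184
G1 X110.9476 Y12.0685 F3184
G1 X124.3331 Y21.0125 F3184
G1 X133.2771 Y34.3980 F3184
G1 X136.4178 Y50.1874 F3184
M5
G00 X137.8636 Y64.4968
M4 S515
G1 X126.7653 Y57.5584 F2230
G1 X110.5116 Y53.5314 F2230
G1 X91.2155 Y51.9308 F2230
G1 X70.9899 Y52.2717 F2230
G1 X51.9480 Y54.0692 F2230
G1 X36.2028 Y56.8383 F2230
G1 X25.8672 Y60.0941 F2230
G1 X23.0543 Y63.3517 F2230
M5

1 u = 1 mm; y_m = 122.4300 − y.

[1] `<polygon>` rectangle, #000000→score S515 F2230: (45.3599,56.9916) → (124.9825,56.9916) → (124.9825,35.0872) → (45.3599,35.0872) → (45.3599,56.9916) (closed)

[2] `<path>` line segment, #ff0000→cut S834 F1205: (91.0772,6.9579) → (216.5593,112.6736)

[3] `<circle>` circle, #008000→engrave S424 F3184: (136.4178,50.1874) → (133.2771,65.9768) → (124.3331,79.3623) → (110.9476,88.3063) → (95.1582,91.4470) → (79.3688,88.3063) → (65.9833,79.3623) → (57.0393,65.9768) → (53.8986,50.1874) → (57.0393,34.3980) → (65.9833,21.0125) → (79.3688,12.0685) → (95.1582,8.9278) → (110.9476,12.0685) → (124.3331,21.0125) → (133.2771,34.3980) → (136.4178,50.1874) (closed)

[4] `<path>` cubic bezier, #000000→score S515 F2230: (137.8636,64.4968) → (126.7653,57.5584) → (110.5116,53.5314) → (91.2155,51.9308) → (70.9899,52.2717) → (51.9480,54.0692) → (36.2028,56.8383) → (25.8672,60.0941) → (23.0543,63.3517)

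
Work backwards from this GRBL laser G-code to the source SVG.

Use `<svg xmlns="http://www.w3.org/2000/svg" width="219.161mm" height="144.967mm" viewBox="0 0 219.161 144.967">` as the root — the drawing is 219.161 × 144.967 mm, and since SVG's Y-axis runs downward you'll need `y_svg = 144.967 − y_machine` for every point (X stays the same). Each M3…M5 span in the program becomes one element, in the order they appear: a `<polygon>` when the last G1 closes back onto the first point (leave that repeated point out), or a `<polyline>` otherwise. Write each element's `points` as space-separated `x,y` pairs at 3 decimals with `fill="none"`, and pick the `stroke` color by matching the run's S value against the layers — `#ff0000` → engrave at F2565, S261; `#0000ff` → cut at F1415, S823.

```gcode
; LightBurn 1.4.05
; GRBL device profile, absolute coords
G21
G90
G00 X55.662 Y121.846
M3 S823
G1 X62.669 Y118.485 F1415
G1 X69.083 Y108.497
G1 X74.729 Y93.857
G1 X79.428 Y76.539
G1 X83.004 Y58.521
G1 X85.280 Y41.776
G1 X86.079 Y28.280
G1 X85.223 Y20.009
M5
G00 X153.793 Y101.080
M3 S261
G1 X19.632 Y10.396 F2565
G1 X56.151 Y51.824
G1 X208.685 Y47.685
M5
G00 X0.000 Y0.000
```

<svg xmlns="http://www.w3.org/2000/svg" width="219.161mm" height="144.967mm" viewBox="0 0 219.161 144.967">
  <polyline points="55.662,23.121 62.669,26.482 69.083,36.470 74.729,51.110 79.428,68.428 83.004,86.446 85.280,103.191 86.079,116.687 85.223,124.958" fill="none" stroke="#0000ff"/>
  <polyline points="153.793,43.887 19.632,134.571 56.151,93.143 208.685,97.282" fill="none" stroke="#ff0000"/>
</svg>

y_svg = 144.967 − y_m.

[1] S823→`#0000ff` (cut); open run; points: 55.662,23.121 62.669,26.482 69.083,36.470 74.729,51.110 79.428,68.428 83.004,86.446 85.280,103.191 86.079,116.687 85.223,124.958

[2] S261→`#ff0000` (engrave); open run; points: 153.793,43.887 19.632,134.571 56.151,93.143 208.685,97.282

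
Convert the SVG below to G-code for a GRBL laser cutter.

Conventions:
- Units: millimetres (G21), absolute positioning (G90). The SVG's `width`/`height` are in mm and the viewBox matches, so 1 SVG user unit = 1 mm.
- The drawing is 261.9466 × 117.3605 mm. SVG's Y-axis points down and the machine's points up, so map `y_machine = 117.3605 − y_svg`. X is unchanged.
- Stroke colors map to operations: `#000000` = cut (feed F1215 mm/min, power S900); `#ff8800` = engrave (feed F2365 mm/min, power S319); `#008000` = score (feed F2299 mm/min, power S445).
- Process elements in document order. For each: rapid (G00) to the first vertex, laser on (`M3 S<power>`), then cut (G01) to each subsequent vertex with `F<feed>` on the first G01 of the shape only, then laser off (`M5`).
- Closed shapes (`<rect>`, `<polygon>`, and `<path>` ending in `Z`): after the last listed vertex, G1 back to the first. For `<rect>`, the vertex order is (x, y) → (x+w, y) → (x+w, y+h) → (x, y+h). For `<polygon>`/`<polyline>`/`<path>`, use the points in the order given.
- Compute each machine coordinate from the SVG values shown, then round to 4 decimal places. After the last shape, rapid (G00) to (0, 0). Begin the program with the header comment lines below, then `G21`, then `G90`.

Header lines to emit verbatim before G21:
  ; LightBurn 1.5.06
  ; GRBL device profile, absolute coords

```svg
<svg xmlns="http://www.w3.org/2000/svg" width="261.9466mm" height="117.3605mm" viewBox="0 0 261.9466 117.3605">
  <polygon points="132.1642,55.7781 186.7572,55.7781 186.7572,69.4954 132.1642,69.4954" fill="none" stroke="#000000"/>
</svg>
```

viewBox `0 0 261.9466 117.3605` with mm width/height → 1 unit = 1 mm. Flip: y_m = 117.3605 − y_svg.

**Shape 1** — `<polygon>` rectangle, stroke `#000000` → cut (S900, F1215). Machine vertices: (132.1642,61.5824) → (186.7572,61.5824) → (186.7572,47.8651) → (132.1642,47.8651) → (132.1642,61.5824). Closed: final G1 returns to the first vertex.

; LightBurn 1.5.06
; GRBL device profile, absolute coords
G21
G90
G00 X132.1642 Y61.5824
M3 S900
G01 X186.7572 Y61.5824 F1215
G01 X186.7572 Y47.8651
G01 X132.1642 Y47.8651
G01 X132.1642 Y61.5824
M5
G00 X0.0000 Y0.0000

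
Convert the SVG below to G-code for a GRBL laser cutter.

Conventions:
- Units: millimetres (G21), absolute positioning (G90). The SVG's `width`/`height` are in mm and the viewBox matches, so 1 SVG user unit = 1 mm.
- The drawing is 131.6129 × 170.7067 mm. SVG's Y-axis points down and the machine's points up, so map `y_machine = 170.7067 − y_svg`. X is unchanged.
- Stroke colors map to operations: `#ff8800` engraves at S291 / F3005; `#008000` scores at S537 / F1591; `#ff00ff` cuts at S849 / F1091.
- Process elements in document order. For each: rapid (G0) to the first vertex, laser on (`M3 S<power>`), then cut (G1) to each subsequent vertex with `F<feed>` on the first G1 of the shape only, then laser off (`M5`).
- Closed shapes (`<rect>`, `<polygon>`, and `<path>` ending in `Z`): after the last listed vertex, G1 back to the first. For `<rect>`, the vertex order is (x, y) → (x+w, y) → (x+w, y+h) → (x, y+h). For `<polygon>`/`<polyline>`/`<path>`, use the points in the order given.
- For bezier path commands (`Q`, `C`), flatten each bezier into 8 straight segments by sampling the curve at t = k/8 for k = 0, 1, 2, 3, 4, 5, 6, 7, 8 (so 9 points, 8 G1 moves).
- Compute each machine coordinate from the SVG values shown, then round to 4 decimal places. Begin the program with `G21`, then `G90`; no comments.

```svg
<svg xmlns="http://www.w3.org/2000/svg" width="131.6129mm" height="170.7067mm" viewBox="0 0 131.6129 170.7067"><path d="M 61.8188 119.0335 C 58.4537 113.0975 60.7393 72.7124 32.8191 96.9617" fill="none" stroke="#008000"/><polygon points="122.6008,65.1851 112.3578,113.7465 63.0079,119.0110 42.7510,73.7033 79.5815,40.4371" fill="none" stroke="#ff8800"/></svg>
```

G21
G90
G0 X61.8188 Y51.6732
M3 S537
G1 X60.7517 Y55.3205 F1591
G1 X59.7942 Y61.0362
G1 X58.5261 Y67.6593
G1 X56.5271 Y74.0286
G1 X53.3771 Y78.9829
G1 X48.6559 Y81.3612
G1 X41.9433 Y80.0023
G1 X32.8191 Y73.7450
M5
G0 X122.6008 Y105.5216
M3 S291
G1 X112.3578 Y56.9602 F3005
G1 X63.0079 Y51.6957
G1 X42.7510 Y97.0034
G1 X79.5815 Y130.2696
G1 X122.6008 Y105.5216
M5

Since the viewBox matches the mm dimensions, user units are millimetres directly. The only transform is the Y-flip y_m = 170.7067 − y_svg.

Shape 1 is a cubic bezier drawn with `<path>`. Its stroke #008000 means score at S537, F1591. After flipping Y the toolpath is (61.8188,51.6732) → (60.7517,55.3205) → (59.7942,61.0362) → (58.5261,67.6593) → (56.5271,74.0286) → (53.3771,78.9829) → (48.6559,81.3612) → (41.9433,80.0023) → (32.8191,73.7450).

Shape 2 is a regular polygon drawn with `<polygon>`. Its stroke #ff8800 means engrave at S291, F3005. After flipping Y the toolpath is (122.6008,105.5216) → (112.3578,56.9602) → (63.0079,51.6957) → (42.7510,97.0034) → (79.5815,130.2696) → (122.6008,105.5216), returning to the start.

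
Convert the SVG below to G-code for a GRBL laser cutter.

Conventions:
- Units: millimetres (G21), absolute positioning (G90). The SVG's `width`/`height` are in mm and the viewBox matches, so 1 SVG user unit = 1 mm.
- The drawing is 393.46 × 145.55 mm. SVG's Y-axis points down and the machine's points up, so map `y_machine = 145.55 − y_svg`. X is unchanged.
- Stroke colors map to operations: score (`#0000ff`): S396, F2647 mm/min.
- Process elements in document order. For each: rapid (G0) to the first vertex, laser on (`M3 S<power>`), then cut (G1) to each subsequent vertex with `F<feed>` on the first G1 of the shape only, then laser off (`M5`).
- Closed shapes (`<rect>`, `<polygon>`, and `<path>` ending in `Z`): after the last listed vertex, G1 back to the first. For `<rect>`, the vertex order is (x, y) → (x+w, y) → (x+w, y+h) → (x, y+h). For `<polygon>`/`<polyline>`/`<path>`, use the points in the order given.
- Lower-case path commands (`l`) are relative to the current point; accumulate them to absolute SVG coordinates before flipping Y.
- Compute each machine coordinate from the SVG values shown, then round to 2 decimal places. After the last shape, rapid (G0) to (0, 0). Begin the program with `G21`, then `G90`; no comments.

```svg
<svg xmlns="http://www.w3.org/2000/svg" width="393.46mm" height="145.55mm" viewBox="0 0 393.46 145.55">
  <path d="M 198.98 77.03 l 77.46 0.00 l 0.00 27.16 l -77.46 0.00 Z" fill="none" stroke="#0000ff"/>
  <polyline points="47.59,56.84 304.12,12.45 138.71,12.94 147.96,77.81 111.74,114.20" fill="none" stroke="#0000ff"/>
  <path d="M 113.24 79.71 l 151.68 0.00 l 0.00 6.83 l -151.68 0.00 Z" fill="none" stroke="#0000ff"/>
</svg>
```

viewBox `0 0 393.46 145.55` with mm width/height → 1 unit = 1 mm. Flip: y_m = 145.55 − y_svg.

**Shape 1** — `<path>` rectangle, stroke `#0000ff` → score (S396, F2647). Machine vertices: (198.98,68.52) → (276.44,68.52) → (276.44,41.36) → (198.98,41.36) → (198.98,68.52). Closed: final G1 returns to the first vertex.

**Shape 2** — `<polyline>` open polyline, stroke `#0000ff` → score (S396, F2647). Machine vertices: (47.59,88.71) → (304.12,133.10) → (138.71,132.61) → (147.96,67.74) → (111.74,31.35). Open path.

**Shape 3** — `<path>` rectangle, stroke `#0000ff` → score (S396, F2647). Machine vertices: (113.24,65.84) → (264.92,65.84) → (264.92,59.01) → (113.24,59.01) → (113.24,65.84). Closed: final G1 returns to the first vertex.

G21
G90
G0 X198.98 Y68.52
M3 S396
G1 X276.44 Y68.52 F2647
G1 X276.44 Y41.36
G1 X198.98 Y41.36
G1 X198.98 Y68.52
M5
G0 X47.59 Y88.71
M3 S396
G1 X304.12 Y133.10 F2647
G1 X138.71 Y132.61
G1 X147.96 Y67.74
G1 X111.74 Y31.35
M5
G0 X113.24 Y65.84
M3 S396
G1 X264.92 Y65.84 F2647
G1 X264.92 Y59.01
G1 X113.24 Y59.01
G1 X113.24 Y65.84
M5
G0 X0.00 Y0.00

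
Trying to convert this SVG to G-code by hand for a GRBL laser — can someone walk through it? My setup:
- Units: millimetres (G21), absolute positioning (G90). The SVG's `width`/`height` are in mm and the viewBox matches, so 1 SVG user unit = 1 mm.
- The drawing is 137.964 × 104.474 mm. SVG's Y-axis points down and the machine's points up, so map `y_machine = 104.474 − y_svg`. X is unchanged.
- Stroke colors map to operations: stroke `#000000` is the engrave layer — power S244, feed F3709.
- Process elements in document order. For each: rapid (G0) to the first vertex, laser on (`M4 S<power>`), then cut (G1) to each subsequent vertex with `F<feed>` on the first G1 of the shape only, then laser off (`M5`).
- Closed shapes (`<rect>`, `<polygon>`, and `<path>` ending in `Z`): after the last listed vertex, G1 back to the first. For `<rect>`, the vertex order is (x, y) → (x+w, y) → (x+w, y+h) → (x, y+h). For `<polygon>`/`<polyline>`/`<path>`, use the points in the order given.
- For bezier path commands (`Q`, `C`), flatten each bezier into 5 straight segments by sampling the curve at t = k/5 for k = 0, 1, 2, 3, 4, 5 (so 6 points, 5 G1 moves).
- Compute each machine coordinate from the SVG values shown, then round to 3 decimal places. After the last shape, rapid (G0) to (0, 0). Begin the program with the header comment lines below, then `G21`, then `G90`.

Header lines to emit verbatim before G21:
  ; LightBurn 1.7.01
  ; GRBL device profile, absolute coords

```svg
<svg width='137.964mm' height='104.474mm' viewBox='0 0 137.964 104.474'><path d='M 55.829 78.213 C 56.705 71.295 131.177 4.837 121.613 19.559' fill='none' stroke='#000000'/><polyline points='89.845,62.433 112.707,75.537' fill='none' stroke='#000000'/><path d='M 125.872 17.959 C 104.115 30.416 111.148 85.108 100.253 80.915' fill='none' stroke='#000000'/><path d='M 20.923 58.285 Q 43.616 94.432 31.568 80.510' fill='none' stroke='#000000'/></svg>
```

Since the viewBox matches the mm dimensions, user units are millimetres directly. The only transform is the Y-flip y_m = 104.474 − y_svg.

Shape 1 is a cubic bezier drawn with `<path>`. Its stroke #000000 means engrave at S244, F3709. After flipping Y the toolpath is (55.829,26.261) → (63.925,36.431) → (82.118,54.136) → (102.841,72.621) → (118.528,85.132) → (121.613,84.915).

Shape 2 is a line segment drawn with `<polyline>`. Its stroke #000000 means engrave at S244, F3709. After flipping Y the toolpath is (89.845,42.041) → (112.707,28.937).

Shape 3 is a cubic bezier drawn with `<path>`. Its stroke #000000 means engrave at S244, F3709. After flipping Y the toolpath is (125.872,86.515) → (115.899,74.782) → (110.593,57.765) → (107.712,40.321) → (105.012,27.300) → (100.253,23.559).

Shape 4 is a quadratic bezier drawn with `<path>`. Its stroke #000000 means engrave at S244, F3709. After flipping Y the toolpath is (20.923,46.189) → (28.611,33.733) → (33.519,25.282) → (35.648,20.837) → (34.998,20.398) → (31.568,23.964).

; LightBurn 1.7.01
; GRBL device profile, absolute coords
G21
G90
G0 X55.829 Y26.261
M4 S244
G1 X63.925 Y36.431 F3709
G1 X82.118 Y54.136
G1 X102.841 Y72.621
G1 X118.528 Y85.132
G1 X121.613 Y84.915
M5
G0 X89.845 Y42.041
M4 S244
G1 X112.707 Y28.937 F3709
M5
G0 X125.872 Y86.515
M4 S244
G1 X115.899 Y74.782 F3709
G1 X110.593 Y57.765
G1 X107.712 Y40.321
G1 X105.012 Y27.300
G1 X100.253 Y23.559
M5
G0 X20.923 Y46.189
M4 S244
G1 X28.611 Y33.733 F3709
G1 X33.519 Y25.282
G1 X35.648 Y20.837
G1 X34.998 Y20.398
G1 X31.568 Y23.964
M5
G0 X0.000 Y0.000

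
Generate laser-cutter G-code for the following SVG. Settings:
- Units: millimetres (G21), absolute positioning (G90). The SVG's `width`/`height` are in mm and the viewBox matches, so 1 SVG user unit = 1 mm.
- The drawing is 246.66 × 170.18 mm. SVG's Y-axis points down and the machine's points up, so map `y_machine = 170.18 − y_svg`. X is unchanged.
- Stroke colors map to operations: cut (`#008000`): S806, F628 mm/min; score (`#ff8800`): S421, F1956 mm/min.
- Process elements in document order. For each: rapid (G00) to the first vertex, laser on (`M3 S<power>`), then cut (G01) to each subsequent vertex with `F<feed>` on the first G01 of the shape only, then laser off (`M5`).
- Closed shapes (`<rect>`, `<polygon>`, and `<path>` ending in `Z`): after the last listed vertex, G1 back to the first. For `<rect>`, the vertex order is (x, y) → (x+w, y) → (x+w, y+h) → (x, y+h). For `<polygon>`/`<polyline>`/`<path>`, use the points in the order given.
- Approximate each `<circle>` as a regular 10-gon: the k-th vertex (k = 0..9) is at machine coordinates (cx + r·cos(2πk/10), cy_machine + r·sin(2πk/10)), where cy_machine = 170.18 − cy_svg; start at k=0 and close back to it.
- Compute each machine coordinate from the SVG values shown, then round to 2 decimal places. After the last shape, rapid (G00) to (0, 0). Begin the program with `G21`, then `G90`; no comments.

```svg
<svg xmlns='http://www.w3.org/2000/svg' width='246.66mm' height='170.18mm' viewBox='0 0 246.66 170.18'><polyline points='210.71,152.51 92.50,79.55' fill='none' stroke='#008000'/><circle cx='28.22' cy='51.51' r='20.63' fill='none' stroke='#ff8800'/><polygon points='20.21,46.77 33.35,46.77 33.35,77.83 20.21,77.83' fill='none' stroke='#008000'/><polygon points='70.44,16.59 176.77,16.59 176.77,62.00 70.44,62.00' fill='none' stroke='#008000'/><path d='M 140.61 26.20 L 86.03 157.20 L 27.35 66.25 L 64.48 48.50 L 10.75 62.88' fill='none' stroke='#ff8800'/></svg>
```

G21
G90
G00 X210.71 Y17.67
M3 S806
G01 X92.50 Y90.63 F628
M5
G00 X48.85 Y118.67
M3 S421
G01 X44.91 Y130.80 F1956
G01 X34.60 Y138.29
G01 X21.84 Y138.29
G01 X11.53 Y130.80
G01 X7.59 Y118.67
G01 X11.53 Y106.54
G01 X21.84 Y99.05
G01 X34.60 Y99.05
G01 X44.91 Y106.54
G01 X48.85 Y118.67
M5
G00 X20.21 Y123.41
M3 S806
G01 X33.35 Y123.41 F628
G01 X33.35 Y92.35
G01 X20.21 Y92.35
G01 X20.21 Y123.41
M5
G00 X70.44 Y153.59
M3 S806
G01 X176.77 Y153.59 F628
G01 X176.77 Y108.18
G01 X70.44 Y108.18
G01 X70.44 Y153.59
M5
G00 X140.61 Y143.98
M3 S421
G01 X86.03 Y12.98 F1956
G01 X27.35 Y103.93
G01 X64.48 Y121.68
G01 X10.75 Y107.30
M5
G00 X0.00 Y0.00

viewBox `0 0 246.66 170.18` with mm width/height → 1 unit = 1 mm. Flip: y_m = 170.18 − y_svg.

**Shape 1** — `<polyline>` line segment, stroke `#008000` → cut (S806, F628). Machine vertices: (210.71,17.67) → (92.50,90.63). Open path.

**Shape 2** — `<circle>` circle, stroke `#ff8800` → score (S421, F1956). Machine vertices: (48.85,118.67) → (44.91,130.80) → (34.60,138.29) → (21.84,138.29) → (11.53,130.80) → (7.59,118.67) → (11.53,106.54) → (21.84,99.05) → (34.60,99.05) → (44.91,106.54) → (48.85,118.67). Closed: final G1 returns to the first vertex.

**Shape 3** — `<polygon>` rectangle, stroke `#008000` → cut (S806, F628). Machine vertices: (20.21,123.41) → (33.35,123.41) → (33.35,92.35) → (20.21,92.35) → (20.21,123.41). Closed: final G1 returns to the first vertex.

**Shape 4** — `<polygon>` rectangle, stroke `#008000` → cut (S806, F628). Machine vertices: (70.44,153.59) → (176.77,153.59) → (176.77,108.18) → (70.44,108.18) → (70.44,153.59). Closed: final G1 returns to the first vertex.

**Shape 5** — `<path>` open polyline, stroke `#ff8800` → score (S421, F1956). Machine vertices: (140.61,143.98) → (86.03,12.98) → (27.35,103.93) → (64.48,121.68) → (10.75,107.30). Open path.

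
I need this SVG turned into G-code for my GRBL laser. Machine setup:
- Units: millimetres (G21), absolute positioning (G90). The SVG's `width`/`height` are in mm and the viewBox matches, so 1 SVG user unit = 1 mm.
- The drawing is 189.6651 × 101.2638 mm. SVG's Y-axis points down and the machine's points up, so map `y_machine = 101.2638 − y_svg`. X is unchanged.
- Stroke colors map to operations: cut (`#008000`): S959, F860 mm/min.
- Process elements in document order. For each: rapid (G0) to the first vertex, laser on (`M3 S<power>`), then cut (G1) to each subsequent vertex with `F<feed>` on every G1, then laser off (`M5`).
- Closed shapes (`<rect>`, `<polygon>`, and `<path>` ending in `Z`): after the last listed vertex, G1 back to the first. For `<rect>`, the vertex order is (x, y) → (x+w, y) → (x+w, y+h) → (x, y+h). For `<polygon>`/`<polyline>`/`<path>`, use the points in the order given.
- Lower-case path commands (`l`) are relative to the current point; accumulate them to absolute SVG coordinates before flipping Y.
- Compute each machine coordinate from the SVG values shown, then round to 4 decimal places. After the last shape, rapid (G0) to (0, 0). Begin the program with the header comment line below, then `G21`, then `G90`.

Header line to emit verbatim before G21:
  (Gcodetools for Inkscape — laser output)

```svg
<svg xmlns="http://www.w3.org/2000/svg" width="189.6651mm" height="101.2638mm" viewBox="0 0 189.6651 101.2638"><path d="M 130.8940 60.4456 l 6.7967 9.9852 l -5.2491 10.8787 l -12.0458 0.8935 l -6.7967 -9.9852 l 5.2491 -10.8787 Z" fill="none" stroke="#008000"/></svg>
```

(Gcodetools for Inkscape — laser output)
G21
G90
G0 X130.8940 Y40.8182
M3 S959
G1 X137.6907 Y30.8330 F860
G1 X132.4416 Y19.9543 F860
G1 X120.3958 Y19.0608 F860
G1 X113.5991 Y29.0460 F860
G1 X118.8482 Y39.9247 F860
G1 X130.8940 Y40.8182 F860
M5
G0 X0.0000 Y0.0000

Since the viewBox matches the mm dimensions, user units are millimetres directly. The only transform is the Y-flip y_m = 101.2638 − y_svg.

Shape 1 is a regular polygon drawn with `<path>`. Its stroke #008000 means cut at S959, F860. After flipping Y the toolpath is (130.8940,40.8182) → (137.6907,30.8330) → (132.4416,19.9543) → (120.3958,19.0608) → (113.5991,29.0460) → (118.8482,39.9247) → (130.8940,40.8182), returning to the start.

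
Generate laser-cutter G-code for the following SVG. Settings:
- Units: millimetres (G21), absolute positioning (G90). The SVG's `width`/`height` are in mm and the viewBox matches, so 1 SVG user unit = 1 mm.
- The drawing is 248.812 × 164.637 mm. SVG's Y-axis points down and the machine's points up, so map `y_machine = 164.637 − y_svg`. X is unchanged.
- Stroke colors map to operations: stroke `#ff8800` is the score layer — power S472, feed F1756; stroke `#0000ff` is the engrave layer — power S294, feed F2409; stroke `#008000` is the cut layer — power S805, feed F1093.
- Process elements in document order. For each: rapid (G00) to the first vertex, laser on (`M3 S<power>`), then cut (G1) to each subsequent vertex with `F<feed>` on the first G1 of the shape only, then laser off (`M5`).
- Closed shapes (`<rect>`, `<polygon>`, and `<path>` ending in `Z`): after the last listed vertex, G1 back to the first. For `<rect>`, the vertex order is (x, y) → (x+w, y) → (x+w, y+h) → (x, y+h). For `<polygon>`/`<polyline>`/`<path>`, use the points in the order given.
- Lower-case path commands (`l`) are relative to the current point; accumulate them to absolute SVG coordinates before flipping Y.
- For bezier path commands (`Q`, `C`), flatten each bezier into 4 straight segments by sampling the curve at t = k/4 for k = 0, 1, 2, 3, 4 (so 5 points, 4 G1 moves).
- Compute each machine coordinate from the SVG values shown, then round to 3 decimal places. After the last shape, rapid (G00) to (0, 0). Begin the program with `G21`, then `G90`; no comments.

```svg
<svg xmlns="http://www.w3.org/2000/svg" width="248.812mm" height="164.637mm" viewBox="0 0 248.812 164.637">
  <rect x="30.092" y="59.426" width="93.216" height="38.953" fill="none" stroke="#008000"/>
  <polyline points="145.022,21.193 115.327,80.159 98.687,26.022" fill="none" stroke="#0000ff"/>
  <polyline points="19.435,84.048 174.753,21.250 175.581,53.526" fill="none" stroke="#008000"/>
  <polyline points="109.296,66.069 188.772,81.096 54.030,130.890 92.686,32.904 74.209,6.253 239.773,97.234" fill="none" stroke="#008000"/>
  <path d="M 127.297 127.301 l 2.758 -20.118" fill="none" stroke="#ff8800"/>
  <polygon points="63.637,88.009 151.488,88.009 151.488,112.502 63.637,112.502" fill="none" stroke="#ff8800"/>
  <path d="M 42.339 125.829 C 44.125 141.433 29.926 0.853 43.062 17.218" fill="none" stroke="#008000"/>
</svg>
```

G21
G90
G00 X30.092 Y105.211
M3 S805
G1 X123.308 Y105.211 F1093
G1 X123.308 Y66.258
G1 X30.092 Y66.258
G1 X30.092 Y105.211
M5
G00 X145.022 Y143.444
M3 S294
G1 X115.327 Y84.478 F2409
G1 X98.687 Y138.615
M5
G00 X19.435 Y80.589
M3 S805
G1 X174.753 Y143.387 F1093
G1 X175.581 Y111.111
M5
G00 X109.296 Y98.568
M3 S805
G1 X188.772 Y83.541 F1093
G1 X54.030 Y33.747
G1 X92.686 Y131.733
G1 X74.209 Y158.384
G1 X239.773 Y67.403
M5
G00 X127.297 Y37.336
M3 S472
G1 X130.055 Y57.454 F1756
M5
G00 X63.637 Y76.628
M3 S472
G1 X151.488 Y76.628 F1756
G1 X151.488 Y52.135
G1 X63.637 Y52.135
G1 X63.637 Y76.628
M5
G00 X42.339 Y38.808
M3 S805
G1 X41.358 Y51.497 F1093
G1 X38.444 Y93.399
G1 X37.658 Y135.158
G1 X43.062 Y147.419
M5
G00 X0.000 Y0.000

viewBox `0 0 248.812 164.637` with mm width/height → 1 unit = 1 mm. Flip: y_m = 164.637 − y_svg.

**Shape 1** — `<rect>` rectangle, stroke `#008000` → cut (S805, F1093). Machine vertices: (30.092,105.211) → (123.308,105.211) → (123.308,66.258) → (30.092,66.258) → (30.092,105.211). Closed: final G1 returns to the first vertex.

**Shape 2** — `<polyline>` open polyline, stroke `#0000ff` → engrave (S294, F2409). Machine vertices: (145.022,143.444) → (115.327,84.478) → (98.687,138.615). Open path.

**Shape 3** — `<polyline>` open polyline, stroke `#008000` → cut (S805, F1093). Machine vertices: (19.435,80.589) → (174.753,143.387) → (175.581,111.111). Open path.

**Shape 4** — `<polyline>` open polyline, stroke `#008000` → cut (S805, F1093). Machine vertices: (109.296,98.568) → (188.772,83.541) → (54.030,33.747) → (92.686,131.733) → (74.209,158.384) → (239.773,67.403). Open path.

**Shape 5** — `<path>` line segment, stroke `#ff8800` → score (S472, F1756). Machine vertices: (127.297,37.336) → (130.055,57.454). Open path.

**Shape 6** — `<polygon>` rectangle, stroke `#ff8800` → score (S472, F1756). Machine vertices: (63.637,76.628) → (151.488,76.628) → (151.488,52.135) → (63.637,52.135) → (63.637,76.628). Closed: final G1 returns to the first vertex.

**Shape 7** — `<path>` cubic bezier, stroke `#008000` → cut (S805, F1093). Control points (SVG): P0=(42.339,125.829), P1=(44.125,141.433), P2=(29.926,0.853), P3=(43.062,17.218); sampled at t=k/4. Machine vertices: (42.339,38.808) → (41.358,51.497) → (38.444,93.399) → (37.658,135.158) → (43.062,147.419). Open path.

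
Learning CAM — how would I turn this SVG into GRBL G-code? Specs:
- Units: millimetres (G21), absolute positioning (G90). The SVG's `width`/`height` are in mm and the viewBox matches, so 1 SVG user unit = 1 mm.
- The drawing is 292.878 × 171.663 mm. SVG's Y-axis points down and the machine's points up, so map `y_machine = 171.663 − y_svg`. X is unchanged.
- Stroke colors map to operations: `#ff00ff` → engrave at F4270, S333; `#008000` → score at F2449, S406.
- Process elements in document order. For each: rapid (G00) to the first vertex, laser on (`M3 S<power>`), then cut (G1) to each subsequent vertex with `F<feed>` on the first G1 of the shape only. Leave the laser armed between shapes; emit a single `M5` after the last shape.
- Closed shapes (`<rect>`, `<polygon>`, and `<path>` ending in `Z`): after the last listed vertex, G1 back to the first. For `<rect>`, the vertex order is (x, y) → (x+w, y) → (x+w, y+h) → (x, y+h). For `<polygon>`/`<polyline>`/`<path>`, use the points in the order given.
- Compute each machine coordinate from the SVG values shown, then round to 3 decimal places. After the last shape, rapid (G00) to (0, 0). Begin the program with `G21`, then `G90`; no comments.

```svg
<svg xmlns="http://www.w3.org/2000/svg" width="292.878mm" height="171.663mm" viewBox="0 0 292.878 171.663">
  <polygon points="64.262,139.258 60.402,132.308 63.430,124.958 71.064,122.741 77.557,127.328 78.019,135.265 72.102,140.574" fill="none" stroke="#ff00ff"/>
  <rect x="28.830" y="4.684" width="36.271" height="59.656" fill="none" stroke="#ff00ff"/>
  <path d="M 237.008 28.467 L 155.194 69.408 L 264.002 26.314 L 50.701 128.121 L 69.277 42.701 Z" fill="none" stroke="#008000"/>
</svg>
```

Since the viewBox matches the mm dimensions, user units are millimetres directly. The only transform is the Y-flip y_m = 171.663 − y_svg.

Shape 1 is a regular polygon drawn with `<polygon>`. Its stroke #ff00ff means engrave at S333, F4270. After flipping Y the toolpath is (64.262,32.405) → (60.402,39.355) → (63.430,46.705) → (71.064,48.922) → (77.557,44.335) → (78.019,36.398) → (72.102,31.089) → (64.262,32.405), returning to the start.

Shape 2 is a rectangle drawn with `<rect>`. Its stroke #ff00ff means engrave at S333, F4270. After flipping Y the toolpath is (28.830,166.979) → (65.101,166.979) → (65.101,107.323) → (28.830,107.323) → (28.830,166.979), returning to the start.

Shape 3 is a closed polygon drawn with `<path>`. Its stroke #008000 means score at S406, F2449. After flipping Y the toolpath is (237.008,143.196) → (155.194,102.255) → (264.002,145.349) → (50.701,43.542) → (69.277,128.962) → (237.008,143.196), returning to the start.

G21
G90
G00 X64.262 Y32.405
M3 S333
G1 X60.402 Y39.355 F4270
G1 X63.430 Y46.705
G1 X71.064 Y48.922
G1 X77.557 Y44.335
G1 X78.019 Y36.398
G1 X72.102 Y31.089
G1 X64.262 Y32.405
G00 X28.830 Y166.979
M3 S333
G1 X65.101 Y166.979 F4270
G1 X65.101 Y107.323
G1 X28.830 Y107.323
G1 X28.830 Y166.979
G00 X237.008 Y143.196
M3 S406
G1 X155.194 Y102.255 F2449
G1 X264.002 Y145.349
G1 X50.701 Y43.542
G1 X69.277 Y128.962
G1 X237.008 Y143.196
M5
G00 X0.000 Y0.000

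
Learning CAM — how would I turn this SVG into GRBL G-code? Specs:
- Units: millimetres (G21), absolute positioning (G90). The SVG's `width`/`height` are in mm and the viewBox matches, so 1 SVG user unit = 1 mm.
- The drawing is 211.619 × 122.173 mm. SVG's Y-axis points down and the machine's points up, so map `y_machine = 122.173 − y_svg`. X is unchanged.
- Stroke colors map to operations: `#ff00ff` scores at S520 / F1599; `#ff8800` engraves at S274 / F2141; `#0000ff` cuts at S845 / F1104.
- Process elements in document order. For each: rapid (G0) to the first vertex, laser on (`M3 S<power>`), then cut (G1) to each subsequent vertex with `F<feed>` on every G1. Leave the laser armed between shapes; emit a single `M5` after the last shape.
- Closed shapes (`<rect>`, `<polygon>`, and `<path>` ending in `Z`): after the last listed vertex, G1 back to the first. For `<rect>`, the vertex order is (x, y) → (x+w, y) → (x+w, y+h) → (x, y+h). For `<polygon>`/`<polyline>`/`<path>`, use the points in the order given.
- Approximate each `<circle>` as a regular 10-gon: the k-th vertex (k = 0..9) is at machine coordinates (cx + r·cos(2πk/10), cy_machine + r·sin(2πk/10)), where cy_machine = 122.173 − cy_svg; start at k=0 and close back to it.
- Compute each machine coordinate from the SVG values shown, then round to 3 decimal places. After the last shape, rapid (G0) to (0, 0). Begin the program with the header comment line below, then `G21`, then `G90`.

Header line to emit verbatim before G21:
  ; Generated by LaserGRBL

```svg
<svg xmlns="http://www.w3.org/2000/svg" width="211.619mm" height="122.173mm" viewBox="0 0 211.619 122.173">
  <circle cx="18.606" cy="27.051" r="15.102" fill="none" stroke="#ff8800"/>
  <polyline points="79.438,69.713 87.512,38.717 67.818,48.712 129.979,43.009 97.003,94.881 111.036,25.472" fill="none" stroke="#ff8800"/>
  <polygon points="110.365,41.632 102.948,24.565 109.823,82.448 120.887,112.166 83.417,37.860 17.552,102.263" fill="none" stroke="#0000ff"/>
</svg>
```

1 u = 1 mm; y_m = 122.173 − y.

[1] `<circle>` circle, #ff8800→engrave S274 F2141: (33.708,95.122) → (30.824,103.999) → (23.273,109.485) → (13.939,109.485) → (6.388,103.999) → (3.504,95.122) → (6.388,86.245) → (13.939,80.759) → (23.273,80.759) → (30.824,86.245) → (33.708,95.122) (closed)

[2] `<polyline>` open polyline, #ff8800→engrave S274 F2141: (79.438,52.460) → (87.512,83.456) → (67.818,73.461) → (129.979,79.164) → (97.003,27.292) → (111.036,96.701)

[3] `<polygon>` closed polygon, #0000ff→cut S845 F1104: (110.365,80.541) → (102.948,97.608) → (109.823,39.725) → (120.887,10.007) → (83.417,84.313) → (17.552,19.910) → (110.365,80.541) (closed)

; Generated by LaserGRBL
G21
G90
G0 X33.708 Y95.122
M3 S274
G1 X30.824 Y103.999 F2141
G1 X23.273 Y109.485 F2141
G1 X13.939 Y109.485 F2141
G1 X6.388 Y103.999 F2141
G1 X3.504 Y95.122 F2141
G1 X6.388 Y86.245 F2141
G1 X13.939 Y80.759 F2141
G1 X23.273 Y80.759 F2141
G1 X30.824 Y86.245 F2141
G1 X33.708 Y95.122 F2141
G0 X79.438 Y52.460
M3 S274
G1 X87.512 Y83.456 F2141
G1 X67.818 Y73.461 F2141
G1 X129.979 Y79.164 F2141
G1 X97.003 Y27.292 F2141
G1 X111.036 Y96.701 F2141
G0 X110.365 Y80.541
M3 S845
G1 X102.948 Y97.608 F1104
G1 X109.823 Y39.725 F1104
G1 X120.887 Y10.007 F1104
G1 X83.417 Y84.313 F1104
G1 X17.552 Y19.910 F1104
G1 X110.365 Y80.541 F1104
M5
G0 X0.000 Y0.000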